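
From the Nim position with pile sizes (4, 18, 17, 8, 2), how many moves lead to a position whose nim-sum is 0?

Compute the nim-sum pairwise:
4 ^ 18 = 22
22 ^ 17 = 7
7 ^ 8 = 15
15 ^ 2 = 13
The overall nim-sum is X = 13. A pile of size p has a winning move iff p XOR X < p (reduce it to p XOR X).
  4: 4 XOR 13 = 9 ≥ 4 — no move.
  18: 18 XOR 13 = 31 ≥ 18 — no move.
  17: 17 XOR 13 = 28 ≥ 17 — no move.
  8: 8 XOR 13 = 5 < 8 — winning move (to 5).
  2: 2 XOR 13 = 15 ≥ 2 — no move.
That gives 1 winning move.

1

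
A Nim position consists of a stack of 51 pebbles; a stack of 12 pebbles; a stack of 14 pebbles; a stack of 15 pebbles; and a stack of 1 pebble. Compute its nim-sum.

63

In binary:
  110011  (51)
  001100  (12)
  001110  (14)
  001111  (15)
  000001  (1)
  ------
  111111  (63)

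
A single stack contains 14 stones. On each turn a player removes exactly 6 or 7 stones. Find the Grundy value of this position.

0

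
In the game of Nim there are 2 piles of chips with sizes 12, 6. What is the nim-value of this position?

10

Nim-sum: 12 XOR 6 = 10.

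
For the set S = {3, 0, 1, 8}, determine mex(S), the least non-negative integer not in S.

2

The values 0, 1 are all present; 2 is the first non-negative integer missing from the set.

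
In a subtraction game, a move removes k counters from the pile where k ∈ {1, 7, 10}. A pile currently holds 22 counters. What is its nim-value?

1

Compute g(0), g(1), … for moves {1, 7, 10}:
k:     0  1  2  3  4  5  6  7  8  9 10 11 12 13 14 15 16 17 18 19 20 21 22
g(k):  0  1  0  1  0  1  0  1  0  1  2  3  2  3  2  3  2  0  1  0  1  0  1
So g(22) = 1.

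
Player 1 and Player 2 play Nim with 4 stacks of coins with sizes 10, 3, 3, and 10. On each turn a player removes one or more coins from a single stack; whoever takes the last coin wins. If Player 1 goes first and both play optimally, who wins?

Nim-sum: 10 ^ 3 ^ 3 ^ 10 = 0.
The nim-sum is 0, so this is a P-position: the player to move is in a losing position under optimal play; Player 1 is about to move from it and so loses — Player 2 wins.

Player 2 wins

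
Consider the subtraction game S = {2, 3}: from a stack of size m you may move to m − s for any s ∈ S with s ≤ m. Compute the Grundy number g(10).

Build the Grundy sequence with g(k) = mex{g(k−s) : s ∈ {2, 3}, s ≤ k}:
g(0) = mex{} = 0
g(1) = mex{} = 0
g(2) = mex{0} = 1
g(3) = mex{0} = 1
g(4) = mex{0,1} = 2
g(5) = mex{1} = 0
g(6) = mex{1,2} = 0
g(7) = mex{0,2} = 1
g(8) = mex{0} = 1
g(9) = mex{0,1} = 2
g(10) = mex{1} = 0
So g(10) = 0.

0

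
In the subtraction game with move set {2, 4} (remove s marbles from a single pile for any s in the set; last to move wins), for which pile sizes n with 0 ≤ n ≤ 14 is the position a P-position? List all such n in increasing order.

0, 1, 6, 7, 12, 13

Compute g(0), g(1), … for moves {2, 4}:
g(0) = mex{} = 0
g(1) = mex{} = 0
g(2) = mex{0} = 1
g(3) = mex{0} = 1
g(4) = mex{0,1} = 2
g(5) = mex{0,1} = 2
g(6) = mex{1,2} = 0
g(7) = mex{1,2} = 0
g(8) = mex{0,2} = 1
g(9) = mex{0,2} = 1
g(10) = mex{0,1} = 2
g(11) = mex{0,1} = 2
g(12) = mex{1,2} = 0
g(13) = mex{1,2} = 0
g(14) = mex{0,2} = 1
The P-positions (g = 0) in 0..14 are 0, 1, 6, 7, 12, 13.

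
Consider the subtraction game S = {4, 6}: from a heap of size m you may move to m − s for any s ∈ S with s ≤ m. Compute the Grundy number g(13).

Grundy values for subtraction set {4, 6}:
k:     0  1  2  3  4  5  6  7  8  9 10 11 12 13
g(k):  0  0  0  0  1  1  1  1  2  2  0  0  0  0
So g(13) = 0.

0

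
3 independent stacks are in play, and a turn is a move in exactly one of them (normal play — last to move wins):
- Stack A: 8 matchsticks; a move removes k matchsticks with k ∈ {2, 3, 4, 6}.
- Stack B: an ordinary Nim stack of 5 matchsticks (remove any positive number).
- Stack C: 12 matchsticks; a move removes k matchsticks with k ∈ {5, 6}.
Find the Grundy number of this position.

5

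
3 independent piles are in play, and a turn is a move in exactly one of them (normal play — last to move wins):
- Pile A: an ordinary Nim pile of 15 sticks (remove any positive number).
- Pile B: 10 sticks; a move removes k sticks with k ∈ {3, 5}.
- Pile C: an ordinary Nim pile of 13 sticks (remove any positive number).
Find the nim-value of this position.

Pile A is a plain Nim pile of size 15, so its Grundy value is 15.
Grundy values for pile B (subtraction set {3, 5}):
k:     0  1  2  3  4  5  6  7  8  9 10
g(k):  0  0  0  1  1  1  2  2  0  0  0
So g(10) = 0.
Pile C is a plain Nim pile of size 13, so its Grundy value is 13.
By the Sprague-Grundy theorem, the Grundy value of a sum of independent games is the XOR of the component values.
Combined value = 15 ⊕ 0 ⊕ 13 = 2.

2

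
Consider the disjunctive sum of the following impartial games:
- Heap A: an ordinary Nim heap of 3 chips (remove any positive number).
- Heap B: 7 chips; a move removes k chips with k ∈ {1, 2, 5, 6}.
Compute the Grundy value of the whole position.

3

Heap A is a plain Nim heap of size 3, so its Grundy value is 3.
Build the Grundy sequence for heap B with g(k) = mex{g(k−s) : s ∈ {1, 2, 5, 6}, s ≤ k}:
g(0) = mex{} = 0
g(1) = mex{0} = 1
g(2) = mex{0,1} = 2
g(3) = mex{1,2} = 0
g(4) = mex{0,2} = 1
g(5) = mex{0,1} = 2
g(6) = mex{0,1,2} = 3
g(7) = mex{1,2,3} = 0
So g(7) = 0.
The value of a disjunctive sum is the nim-sum of the parts.
Combined value = 3 XOR 0 = 3.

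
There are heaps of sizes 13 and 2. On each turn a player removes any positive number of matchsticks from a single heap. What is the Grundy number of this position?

In binary:
  1101  (13)
  0010  (2)
  ----
  1111  (15)

15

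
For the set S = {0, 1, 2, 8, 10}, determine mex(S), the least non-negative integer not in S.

3

The values 0, 1, 2 are all present; 3 is the first non-negative integer missing from the set.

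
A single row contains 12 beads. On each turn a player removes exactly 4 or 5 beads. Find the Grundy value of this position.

0

Grundy values for subtraction set {4, 5}:
k:     0  1  2  3  4  5  6  7  8  9 10 11 12
g(k):  0  0  0  0  1  1  1  1  2  0  0  0  0
So g(12) = 0.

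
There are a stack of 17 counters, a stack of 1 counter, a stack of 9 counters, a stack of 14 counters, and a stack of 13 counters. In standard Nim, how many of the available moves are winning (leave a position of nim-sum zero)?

Compute the nim-sum pairwise:
17 XOR 1 = 16
16 XOR 9 = 25
25 XOR 14 = 23
23 XOR 13 = 26
The overall nim-sum is X = 26. A stack of size p has a winning move iff p XOR X < p (reduce it to p XOR X).
  17: 17 XOR 26 = 11 < 17 — winning move (to 11).
  1: 1 XOR 26 = 27 ≥ 1 — no move.
  9: 9 XOR 26 = 19 ≥ 9 — no move.
  14: 14 XOR 26 = 20 ≥ 14 — no move.
  13: 13 XOR 26 = 23 ≥ 13 — no move.
That gives 1 winning move.

1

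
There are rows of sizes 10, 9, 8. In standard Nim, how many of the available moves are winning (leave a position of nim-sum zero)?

Write each in binary and XOR column by column:
  1010  (10)
  1001  (9)
  1000  (8)
  ----
  1011  (11)
The overall nim-sum is X = 11. A row of size p has a winning move iff p XOR X < p (reduce it to p XOR X).
  10: 10 XOR 11 = 1 < 10 — winning move (to 1).
  9: 9 XOR 11 = 2 < 9 — winning move (to 2).
  8: 8 XOR 11 = 3 < 8 — winning move (to 3).
That gives 3 winning moves.

3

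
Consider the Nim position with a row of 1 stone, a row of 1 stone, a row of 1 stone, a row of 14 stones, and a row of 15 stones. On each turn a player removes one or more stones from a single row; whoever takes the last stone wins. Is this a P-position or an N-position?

Nim-sum: 1 ^ 1 ^ 1 ^ 14 ^ 15 = 0.
The nim-sum is 0, so this is a P-position: the player to move is in a losing position under optimal play.

P-position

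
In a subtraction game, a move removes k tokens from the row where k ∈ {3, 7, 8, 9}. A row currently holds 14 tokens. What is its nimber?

4

Grundy values for subtraction set {3, 7, 8, 9}:
k:     0  1  2  3  4  5  6  7  8  9 10 11 12 13 14
g(k):  0  0  0  1  1  1  0  2  2  1  3  3  0  2  4
So g(14) = 4.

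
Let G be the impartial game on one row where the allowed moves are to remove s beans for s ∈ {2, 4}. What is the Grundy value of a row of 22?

Grundy values for subtraction set {2, 4}:
k:     0  1  2  3  4  5  6  7  8  9 10 11 12 13 14 15 16 17 18 19 20 21 22
g(k):  0  0  1  1  2  2  0  0  1  1  2  2  0  0  1  1  2  2  0  0  1  1  2
So g(22) = 2.

2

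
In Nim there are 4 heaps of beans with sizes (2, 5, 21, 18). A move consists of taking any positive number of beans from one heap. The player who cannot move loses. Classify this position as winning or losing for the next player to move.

Losing position

Bitwise XOR of the heap sizes:
  00010  (2)
  00101  (5)
  10101  (21)
  10010  (18)
  -----
  00000  (0)
The nim-sum is 0, so this is a P-position: the player to move is in a losing position under optimal play.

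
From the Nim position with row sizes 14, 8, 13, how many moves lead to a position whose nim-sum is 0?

Compute the nim-sum pairwise:
14 XOR 8 = 6
6 XOR 13 = 11
The overall nim-sum is X = 11. A row of size p has a winning move iff p XOR X < p (reduce it to p XOR X).
  14: 14 XOR 11 = 5 < 14 — winning move (to 5).
  8: 8 XOR 11 = 3 < 8 — winning move (to 3).
  13: 13 XOR 11 = 6 < 13 — winning move (to 6).
That gives 3 winning moves.

3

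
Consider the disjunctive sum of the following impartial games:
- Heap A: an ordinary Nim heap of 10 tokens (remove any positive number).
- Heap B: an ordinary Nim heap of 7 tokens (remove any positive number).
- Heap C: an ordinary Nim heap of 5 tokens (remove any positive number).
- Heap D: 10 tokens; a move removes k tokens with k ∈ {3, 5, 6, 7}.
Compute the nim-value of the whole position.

8

Heap A is a plain Nim heap of size 10, so its Grundy value is 10.
Heap B is a plain Nim heap of size 7, so its Grundy value is 7.
Heap C is a plain Nim heap of size 5, so its Grundy value is 5.
Build the Grundy sequence for heap D with g(k) = mex{g(k−s) : s ∈ {3, 5, 6, 7}, s ≤ k}:
g(0) = mex{} = 0
g(1) = mex{} = 0
g(2) = mex{} = 0
g(3) = mex{0} = 1
g(4) = mex{0} = 1
g(5) = mex{0} = 1
g(6) = mex{0,1} = 2
g(7) = mex{0,1} = 2
g(8) = mex{0,1} = 2
g(9) = mex{0,1,2} = 3
g(10) = mex{1,2} = 0
So g(10) = 0.
The value of a disjunctive sum is the nim-sum of the parts.
Combined value = 10 ⊕ 7 ⊕ 5 ⊕ 0 = 8.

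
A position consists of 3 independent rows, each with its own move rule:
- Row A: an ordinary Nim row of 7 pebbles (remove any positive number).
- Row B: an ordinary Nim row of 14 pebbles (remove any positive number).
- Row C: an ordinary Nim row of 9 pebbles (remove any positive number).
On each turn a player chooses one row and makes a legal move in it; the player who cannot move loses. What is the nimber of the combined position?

0

Row A is a plain Nim row of size 7, so its Grundy value is 7.
Row B is a plain Nim row of size 14, so its Grundy value is 14.
Row C is a plain Nim row of size 9, so its Grundy value is 9.
The value of a disjunctive sum is the nim-sum of the parts.
Combined value = 7 XOR 14 XOR 9 = 0.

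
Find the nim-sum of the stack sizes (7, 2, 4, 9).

8

Write each in binary and XOR column by column:
  0111  (7)
  0010  (2)
  0100  (4)
  1001  (9)
  ----
  1000  (8)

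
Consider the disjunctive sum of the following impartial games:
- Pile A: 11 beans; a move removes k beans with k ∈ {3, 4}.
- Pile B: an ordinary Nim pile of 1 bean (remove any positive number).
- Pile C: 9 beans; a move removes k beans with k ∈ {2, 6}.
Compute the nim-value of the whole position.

For pile A, compute g(0), g(1), … with moves {3, 4}:
k:     0  1  2  3  4  5  6  7  8  9 10 11
g(k):  0  0  0  1  1  1  2  0  0  0  1  1
So g(11) = 1.
Pile B is a plain Nim pile of size 1, so its Grundy value is 1.
Grundy values for pile C (subtraction set {2, 6}):
k:     0  1  2  3  4  5  6  7  8  9
g(k):  0  0  1  1  0  0  1  1  0  0
So g(9) = 0.
By the Sprague-Grundy theorem, the Grundy value of a sum of independent games is the XOR of the component values.
Combined value = 1 ⊕ 1 ⊕ 0 = 0.

0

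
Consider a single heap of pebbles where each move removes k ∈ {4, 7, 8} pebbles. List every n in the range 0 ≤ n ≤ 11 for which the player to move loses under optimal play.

0, 1, 2, 3

Build the Grundy sequence with g(k) = mex{g(k−s) : s ∈ {4, 7, 8}, s ≤ k}:
g(0) = mex{} = 0
g(1) = mex{} = 0
g(2) = mex{} = 0
g(3) = mex{} = 0
g(4) = mex{0} = 1
g(5) = mex{0} = 1
g(6) = mex{0} = 1
g(7) = mex{0} = 1
g(8) = mex{0,1} = 2
g(9) = mex{0,1} = 2
g(10) = mex{0,1} = 2
g(11) = mex{0,1} = 2
The P-positions (g = 0) in 0..11 are 0, 1, 2, 3.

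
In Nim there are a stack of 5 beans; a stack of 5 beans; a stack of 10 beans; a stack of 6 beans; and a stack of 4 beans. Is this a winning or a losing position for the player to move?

Compute the nim-sum pairwise:
5 ⊕ 5 = 0
0 ⊕ 10 = 10
10 ⊕ 6 = 12
12 ⊕ 4 = 8
The nim-sum is 8 ≠ 0, so this is an N-position: the player to move can win.

Winning position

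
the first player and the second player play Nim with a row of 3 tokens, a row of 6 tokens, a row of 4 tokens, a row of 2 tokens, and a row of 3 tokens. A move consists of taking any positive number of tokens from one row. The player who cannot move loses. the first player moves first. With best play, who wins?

the second player wins

Compute the nim-sum pairwise:
3 ^ 6 = 5
5 ^ 4 = 1
1 ^ 2 = 3
3 ^ 3 = 0
The nim-sum is 0, so this is a P-position: the player to move is in a losing position under optimal play; the first player is about to move from it and so loses — the second player wins.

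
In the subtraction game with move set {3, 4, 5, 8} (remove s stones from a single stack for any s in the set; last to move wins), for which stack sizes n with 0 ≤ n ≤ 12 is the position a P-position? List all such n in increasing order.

0, 1, 2, 11, 12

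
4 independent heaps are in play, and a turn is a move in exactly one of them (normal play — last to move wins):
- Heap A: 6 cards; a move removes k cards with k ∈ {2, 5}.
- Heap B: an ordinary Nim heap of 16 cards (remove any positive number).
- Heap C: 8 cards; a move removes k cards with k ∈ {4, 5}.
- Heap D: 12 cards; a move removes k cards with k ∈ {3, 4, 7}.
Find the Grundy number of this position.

19

Build the Grundy sequence for heap A with g(k) = mex{g(k−s) : s ∈ {2, 5}, s ≤ k}:
g(0) = mex{} = 0
g(1) = mex{} = 0
g(2) = mex{0} = 1
g(3) = mex{0} = 1
g(4) = mex{1} = 0
g(5) = mex{0,1} = 2
g(6) = mex{0} = 1
So g(6) = 1.
Heap B is a plain Nim heap of size 16, so its Grundy value is 16.
Build the Grundy sequence for heap C with g(k) = mex{g(k−s) : s ∈ {4, 5}, s ≤ k}:
g(0) = mex{} = 0
g(1) = mex{} = 0
g(2) = mex{} = 0
g(3) = mex{} = 0
g(4) = mex{0} = 1
g(5) = mex{0} = 1
g(6) = mex{0} = 1
g(7) = mex{0} = 1
g(8) = mex{0,1} = 2
So g(8) = 2.
Grundy values for heap D (subtraction set {3, 4, 7}):
g(0) = mex{} = 0
g(1) = mex{} = 0
g(2) = mex{} = 0
g(3) = mex{0} = 1
g(4) = mex{0} = 1
g(5) = mex{0} = 1
g(6) = mex{0,1} = 2
g(7) = mex{0,1} = 2
g(8) = mex{0,1} = 2
g(9) = mex{0,1,2} = 3
g(10) = mex{1,2} = 0
g(11) = mex{1,2} = 0
g(12) = mex{1,2,3} = 0
So g(12) = 0.
The value of a disjunctive sum is the nim-sum of the parts.
Combined value = 1 ⊕ 16 ⊕ 2 ⊕ 0 = 19.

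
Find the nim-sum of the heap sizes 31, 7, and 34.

58

Compute the nim-sum pairwise:
31 XOR 7 = 24
24 XOR 34 = 58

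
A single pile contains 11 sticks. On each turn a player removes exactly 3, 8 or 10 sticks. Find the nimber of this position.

Compute g(0), g(1), … for moves {3, 8, 10}:
k:     0  1  2  3  4  5  6  7  8  9 10 11
g(k):  0  0  0  1  1  1  0  0  2  1  1  3
So g(11) = 3.

3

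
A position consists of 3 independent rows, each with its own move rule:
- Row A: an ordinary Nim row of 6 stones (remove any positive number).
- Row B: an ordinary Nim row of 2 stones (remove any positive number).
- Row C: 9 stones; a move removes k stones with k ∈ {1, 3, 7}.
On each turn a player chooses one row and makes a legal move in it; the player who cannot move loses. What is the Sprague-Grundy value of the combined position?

Row A is a plain Nim row of size 6, so its Grundy value is 6.
Row B is a plain Nim row of size 2, so its Grundy value is 2.
For row C, compute g(0), g(1), … with moves {1, 3, 7}:
g(0) = mex{} = 0
g(1) = mex{0} = 1
g(2) = mex{1} = 0
g(3) = mex{0} = 1
g(4) = mex{1} = 0
g(5) = mex{0} = 1
g(6) = mex{1} = 0
g(7) = mex{0} = 1
g(8) = mex{1} = 0
g(9) = mex{0} = 1
So g(9) = 1.
The value of a disjunctive sum is the nim-sum of the parts.
Combined value = 6 ⊕ 2 ⊕ 1 = 5.

5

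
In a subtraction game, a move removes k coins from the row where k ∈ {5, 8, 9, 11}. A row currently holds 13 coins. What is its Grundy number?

2

Build the Grundy sequence with g(k) = mex{g(k−s) : s ∈ {5, 8, 9, 11}, s ≤ k}:
g(0) = mex{} = 0
g(1) = mex{} = 0
g(2) = mex{} = 0
g(3) = mex{} = 0
g(4) = mex{} = 0
g(5) = mex{0} = 1
g(6) = mex{0} = 1
g(7) = mex{0} = 1
g(8) = mex{0} = 1
g(9) = mex{0} = 1
g(10) = mex{0,1} = 2
g(11) = mex{0,1} = 2
g(12) = mex{0,1} = 2
g(13) = mex{0,1} = 2
So g(13) = 2.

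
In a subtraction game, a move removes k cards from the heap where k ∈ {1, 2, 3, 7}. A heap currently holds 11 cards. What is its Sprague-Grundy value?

3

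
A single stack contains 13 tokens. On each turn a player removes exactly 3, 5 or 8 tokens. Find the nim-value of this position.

Build the Grundy sequence with g(k) = mex{g(k−s) : s ∈ {3, 5, 8}, s ≤ k}:
g(0) = mex{} = 0
g(1) = mex{} = 0
g(2) = mex{} = 0
g(3) = mex{0} = 1
g(4) = mex{0} = 1
g(5) = mex{0} = 1
g(6) = mex{0,1} = 2
g(7) = mex{0,1} = 2
g(8) = mex{0,1} = 2
g(9) = mex{0,1,2} = 3
g(10) = mex{0,1,2} = 3
g(11) = mex{1,2} = 0
g(12) = mex{1,2,3} = 0
g(13) = mex{1,2,3} = 0
So g(13) = 0.

0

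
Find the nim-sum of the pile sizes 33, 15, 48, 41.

55

Compute the nim-sum pairwise:
33 ⊕ 15 = 46
46 ⊕ 48 = 30
30 ⊕ 41 = 55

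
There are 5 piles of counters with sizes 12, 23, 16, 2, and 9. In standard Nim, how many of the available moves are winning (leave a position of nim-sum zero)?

0

Nim-sum: 12 ^ 23 ^ 16 ^ 2 ^ 9 = 0.
The nim-sum is already 0, so every move leaves a nonzero nim-sum — there are no winning moves.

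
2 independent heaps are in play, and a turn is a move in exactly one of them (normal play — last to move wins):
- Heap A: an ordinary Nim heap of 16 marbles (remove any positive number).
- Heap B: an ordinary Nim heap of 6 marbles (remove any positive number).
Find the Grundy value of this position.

Heap A is a plain Nim heap of size 16, so its Grundy value is 16.
Heap B is a plain Nim heap of size 6, so its Grundy value is 6.
By the Sprague-Grundy theorem, the Grundy value of a sum of independent games is the XOR of the component values.
Combined value = 16 ⊕ 6 = 22.

22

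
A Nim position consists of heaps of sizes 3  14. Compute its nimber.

Compute the nim-sum pairwise:
3 XOR 14 = 13

13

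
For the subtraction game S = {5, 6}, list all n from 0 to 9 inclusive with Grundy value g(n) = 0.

Build the Grundy sequence with g(k) = mex{g(k−s) : s ∈ {5, 6}, s ≤ k}:
k:     0  1  2  3  4  5  6  7  8  9
g(k):  0  0  0  0  0  1  1  1  1  1
The P-positions (g = 0) in 0..9 are 0, 1, 2, 3, 4.

0, 1, 2, 3, 4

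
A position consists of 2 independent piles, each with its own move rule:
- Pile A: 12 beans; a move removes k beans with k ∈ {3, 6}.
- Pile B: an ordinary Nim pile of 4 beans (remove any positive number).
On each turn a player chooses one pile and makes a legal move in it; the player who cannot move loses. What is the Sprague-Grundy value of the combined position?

Build the Grundy sequence for pile A with g(k) = mex{g(k−s) : s ∈ {3, 6}, s ≤ k}:
g(0) = mex{} = 0
g(1) = mex{} = 0
g(2) = mex{} = 0
g(3) = mex{0} = 1
g(4) = mex{0} = 1
g(5) = mex{0} = 1
g(6) = mex{0,1} = 2
g(7) = mex{0,1} = 2
g(8) = mex{0,1} = 2
g(9) = mex{1,2} = 0
g(10) = mex{1,2} = 0
g(11) = mex{1,2} = 0
g(12) = mex{0,2} = 1
So g(12) = 1.
Pile B is a plain Nim pile of size 4, so its Grundy value is 4.
By the Sprague-Grundy theorem, the Grundy value of a sum of independent games is the XOR of the component values.
Combined value = 1 XOR 4 = 5.

5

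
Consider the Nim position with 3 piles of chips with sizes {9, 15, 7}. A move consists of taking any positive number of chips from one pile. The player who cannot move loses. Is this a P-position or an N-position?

In binary:
  1001  (9)
  1111  (15)
  0111  (7)
  ----
  0001  (1)
The nim-sum is 1 ≠ 0, so this is an N-position: the player to move can win.

N-position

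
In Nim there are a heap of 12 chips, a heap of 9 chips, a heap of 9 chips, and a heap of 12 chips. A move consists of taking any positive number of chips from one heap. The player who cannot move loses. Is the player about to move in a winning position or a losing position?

Nim-sum: 12 ^ 9 ^ 9 ^ 12 = 0.
The nim-sum is 0, so this is a P-position: the player to move is in a losing position under optimal play.

Losing position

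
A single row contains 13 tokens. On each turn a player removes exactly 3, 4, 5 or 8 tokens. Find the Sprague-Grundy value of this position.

Compute g(0), g(1), … for moves {3, 4, 5, 8}:
k:     0  1  2  3  4  5  6  7  8  9 10 11 12 13
g(k):  0  0  0  1  1  1  2  2  2  3  3  0  0  0
So g(13) = 0.

0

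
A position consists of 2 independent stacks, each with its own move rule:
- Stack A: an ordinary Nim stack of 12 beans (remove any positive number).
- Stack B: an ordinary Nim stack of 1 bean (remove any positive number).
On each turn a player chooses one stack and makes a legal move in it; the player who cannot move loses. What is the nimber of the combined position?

13

Stack A is a plain Nim stack of size 12, so its Grundy value is 12.
Stack B is a plain Nim stack of size 1, so its Grundy value is 1.
By the Sprague-Grundy theorem, the Grundy value of a sum of independent games is the XOR of the component values.
Combined value = 12 XOR 1 = 13.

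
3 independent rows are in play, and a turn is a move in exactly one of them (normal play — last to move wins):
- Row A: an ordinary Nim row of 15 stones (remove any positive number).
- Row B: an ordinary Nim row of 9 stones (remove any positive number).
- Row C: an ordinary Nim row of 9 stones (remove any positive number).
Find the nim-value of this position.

15

Row A is a plain Nim row of size 15, so its Grundy value is 15.
Row B is a plain Nim row of size 9, so its Grundy value is 9.
Row C is a plain Nim row of size 9, so its Grundy value is 9.
By the Sprague-Grundy theorem, the Grundy value of a sum of independent games is the XOR of the component values.
Combined value = 15 XOR 9 XOR 9 = 15.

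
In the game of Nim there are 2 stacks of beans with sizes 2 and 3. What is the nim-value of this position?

Nim-sum: 2 XOR 3 = 1.

1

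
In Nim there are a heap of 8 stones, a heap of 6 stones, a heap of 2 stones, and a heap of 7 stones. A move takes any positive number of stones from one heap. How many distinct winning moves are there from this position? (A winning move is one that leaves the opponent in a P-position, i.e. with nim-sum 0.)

In binary:
  1000  (8)
  0110  (6)
  0010  (2)
  0111  (7)
  ----
  1011  (11)
The overall nim-sum is X = 11. A heap of size p has a winning move iff p XOR X < p (reduce it to p XOR X).
  8: 8 XOR 11 = 3 < 8 — winning move (to 3).
  6: 6 XOR 11 = 13 ≥ 6 — no move.
  2: 2 XOR 11 = 9 ≥ 2 — no move.
  7: 7 XOR 11 = 12 ≥ 7 — no move.
That gives 1 winning move.

1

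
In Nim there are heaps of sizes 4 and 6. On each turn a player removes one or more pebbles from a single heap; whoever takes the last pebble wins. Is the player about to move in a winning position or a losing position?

Winning position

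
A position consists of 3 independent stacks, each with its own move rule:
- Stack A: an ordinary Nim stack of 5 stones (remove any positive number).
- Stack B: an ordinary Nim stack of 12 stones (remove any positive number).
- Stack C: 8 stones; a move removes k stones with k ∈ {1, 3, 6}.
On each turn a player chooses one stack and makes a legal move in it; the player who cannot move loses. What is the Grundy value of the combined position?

11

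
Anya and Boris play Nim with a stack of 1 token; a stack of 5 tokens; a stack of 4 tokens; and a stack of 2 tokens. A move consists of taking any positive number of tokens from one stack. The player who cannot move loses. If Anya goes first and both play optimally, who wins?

Anya wins

Nim-sum: 1 ^ 5 ^ 4 ^ 2 = 2.
The nim-sum is 2 ≠ 0, so this is an N-position: the player to move can win; Anya has a winning move.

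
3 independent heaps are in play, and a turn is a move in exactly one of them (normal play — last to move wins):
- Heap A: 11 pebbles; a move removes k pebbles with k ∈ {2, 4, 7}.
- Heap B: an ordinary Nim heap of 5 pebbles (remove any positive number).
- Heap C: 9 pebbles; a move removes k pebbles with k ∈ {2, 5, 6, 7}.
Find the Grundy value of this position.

6

For heap A, compute g(0), g(1), … with moves {2, 4, 7}:
g(0) = mex{} = 0
g(1) = mex{} = 0
g(2) = mex{0} = 1
g(3) = mex{0} = 1
g(4) = mex{0,1} = 2
g(5) = mex{0,1} = 2
g(6) = mex{1,2} = 0
g(7) = mex{0,1,2} = 3
g(8) = mex{0,2} = 1
g(9) = mex{1,2,3} = 0
g(10) = mex{0,1} = 2
g(11) = mex{0,2,3} = 1
So g(11) = 1.
Heap B is a plain Nim heap of size 5, so its Grundy value is 5.
Build the Grundy sequence for heap C with g(k) = mex{g(k−s) : s ∈ {2, 5, 6, 7}, s ≤ k}:
g(0) = mex{} = 0
g(1) = mex{} = 0
g(2) = mex{0} = 1
g(3) = mex{0} = 1
g(4) = mex{1} = 0
g(5) = mex{0,1} = 2
g(6) = mex{0} = 1
g(7) = mex{0,1,2} = 3
g(8) = mex{0,1} = 2
g(9) = mex{0,1,3} = 2
So g(9) = 2.
The value of a disjunctive sum is the nim-sum of the parts.
Combined value = 1 XOR 5 XOR 2 = 6.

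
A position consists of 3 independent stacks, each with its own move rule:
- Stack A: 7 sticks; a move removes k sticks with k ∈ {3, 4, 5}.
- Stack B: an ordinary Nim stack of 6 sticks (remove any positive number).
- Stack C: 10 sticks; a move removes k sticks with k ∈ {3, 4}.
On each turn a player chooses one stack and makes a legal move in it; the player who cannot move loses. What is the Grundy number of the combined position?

Grundy values for stack A (subtraction set {3, 4, 5}):
g(0) = mex{} = 0
g(1) = mex{} = 0
g(2) = mex{} = 0
g(3) = mex{0} = 1
g(4) = mex{0} = 1
g(5) = mex{0} = 1
g(6) = mex{0,1} = 2
g(7) = mex{0,1} = 2
So g(7) = 2.
Stack B is a plain Nim stack of size 6, so its Grundy value is 6.
Grundy values for stack C (subtraction set {3, 4}):
k:     0  1  2  3  4  5  6  7  8  9 10
g(k):  0  0  0  1  1  1  2  0  0  0  1
So g(10) = 1.
The value of a disjunctive sum is the nim-sum of the parts.
Combined value = 2 ⊕ 6 ⊕ 1 = 5.

5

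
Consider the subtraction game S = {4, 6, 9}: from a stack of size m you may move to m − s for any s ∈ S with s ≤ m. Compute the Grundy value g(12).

3

Build the Grundy sequence with g(k) = mex{g(k−s) : s ∈ {4, 6, 9}, s ≤ k}:
k:     0  1  2  3  4  5  6  7  8  9 10 11 12
g(k):  0  0  0  0  1  1  1  1  2  2  2  2  3
So g(12) = 3.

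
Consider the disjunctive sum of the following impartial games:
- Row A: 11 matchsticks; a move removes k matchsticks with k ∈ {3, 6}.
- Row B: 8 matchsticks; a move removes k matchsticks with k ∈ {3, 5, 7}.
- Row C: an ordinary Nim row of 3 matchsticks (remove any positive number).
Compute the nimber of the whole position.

1

For row A, compute g(0), g(1), … with moves {3, 6}:
k:     0  1  2  3  4  5  6  7  8  9 10 11
g(k):  0  0  0  1  1  1  2  2  2  0  0  0
So g(11) = 0.
Build the Grundy sequence for row B with g(k) = mex{g(k−s) : s ∈ {3, 5, 7}, s ≤ k}:
k:     0  1  2  3  4  5  6  7  8
g(k):  0  0  0  1  1  1  2  2  2
So g(8) = 2.
Row C is a plain Nim row of size 3, so its Grundy value is 3.
By the Sprague-Grundy theorem, the Grundy value of a sum of independent games is the XOR of the component values.
Combined value = 0 ⊕ 2 ⊕ 3 = 1.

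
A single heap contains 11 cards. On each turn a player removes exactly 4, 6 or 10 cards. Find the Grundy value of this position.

Compute g(0), g(1), … for moves {4, 6, 10}:
g(0) = mex{} = 0
g(1) = mex{} = 0
g(2) = mex{} = 0
g(3) = mex{} = 0
g(4) = mex{0} = 1
g(5) = mex{0} = 1
g(6) = mex{0} = 1
g(7) = mex{0} = 1
g(8) = mex{0,1} = 2
g(9) = mex{0,1} = 2
g(10) = mex{0,1} = 2
g(11) = mex{0,1} = 2
So g(11) = 2.

2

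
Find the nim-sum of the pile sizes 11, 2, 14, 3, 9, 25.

20

Bitwise XOR of the heap sizes:
  01011  (11)
  00010  (2)
  01110  (14)
  00011  (3)
  01001  (9)
  11001  (25)
  -----
  10100  (20)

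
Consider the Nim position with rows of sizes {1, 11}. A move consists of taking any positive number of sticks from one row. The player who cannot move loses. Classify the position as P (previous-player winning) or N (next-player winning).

N-position

Bitwise XOR of the heap sizes:
  0001  (1)
  1011  (11)
  ----
  1010  (10)
The nim-sum is 10 ≠ 0, so this is an N-position: the player to move can win.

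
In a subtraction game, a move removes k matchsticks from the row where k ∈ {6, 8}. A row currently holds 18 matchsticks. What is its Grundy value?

Compute g(0), g(1), … for moves {6, 8}:
k:     0  1  2  3  4  5  6  7  8  9 10 11 12 13 14 15 16 17 18
g(k):  0  0  0  0  0  0  1  1  1  1  1  1  2  2  0  0  0  0  0
So g(18) = 0.

0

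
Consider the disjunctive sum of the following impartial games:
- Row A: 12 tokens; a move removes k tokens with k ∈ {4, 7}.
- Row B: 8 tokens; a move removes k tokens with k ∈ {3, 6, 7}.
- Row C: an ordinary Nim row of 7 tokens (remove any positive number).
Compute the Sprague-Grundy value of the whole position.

For row A, compute g(0), g(1), … with moves {4, 7}:
k:     0  1  2  3  4  5  6  7  8  9 10 11 12
g(k):  0  0  0  0  1  1  1  1  2  2  2  0  0
So g(12) = 0.
Build the Grundy sequence for row B with g(k) = mex{g(k−s) : s ∈ {3, 6, 7}, s ≤ k}:
g(0) = mex{} = 0
g(1) = mex{} = 0
g(2) = mex{} = 0
g(3) = mex{0} = 1
g(4) = mex{0} = 1
g(5) = mex{0} = 1
g(6) = mex{0,1} = 2
g(7) = mex{0,1} = 2
g(8) = mex{0,1} = 2
So g(8) = 2.
Row C is a plain Nim row of size 7, so its Grundy value is 7.
By the Sprague-Grundy theorem, the Grundy value of a sum of independent games is the XOR of the component values.
Combined value = 0 ⊕ 2 ⊕ 7 = 5.

5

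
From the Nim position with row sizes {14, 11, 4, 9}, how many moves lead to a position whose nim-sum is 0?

Compute the nim-sum pairwise:
14 ^ 11 = 5
5 ^ 4 = 1
1 ^ 9 = 8
The overall nim-sum is X = 8. A row of size p has a winning move iff p XOR X < p (reduce it to p XOR X).
  14: 14 XOR 8 = 6 < 14 — winning move (to 6).
  11: 11 XOR 8 = 3 < 11 — winning move (to 3).
  4: 4 XOR 8 = 12 ≥ 4 — no move.
  9: 9 XOR 8 = 1 < 9 — winning move (to 1).
That gives 3 winning moves.

3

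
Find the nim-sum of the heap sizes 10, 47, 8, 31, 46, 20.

8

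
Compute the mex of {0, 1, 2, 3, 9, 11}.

4

The values 0, 1, 2, 3 are all present; 4 is the first non-negative integer missing from the set.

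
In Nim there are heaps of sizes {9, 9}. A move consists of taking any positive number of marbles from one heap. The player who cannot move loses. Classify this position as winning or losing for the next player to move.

Losing position

Nim-sum: 9 XOR 9 = 0.
The nim-sum is 0, so this is a P-position: the player to move is in a losing position under optimal play.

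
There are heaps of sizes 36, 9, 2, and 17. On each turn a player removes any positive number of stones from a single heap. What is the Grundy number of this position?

Nim-sum: 36 ^ 9 ^ 2 ^ 17 = 62.

62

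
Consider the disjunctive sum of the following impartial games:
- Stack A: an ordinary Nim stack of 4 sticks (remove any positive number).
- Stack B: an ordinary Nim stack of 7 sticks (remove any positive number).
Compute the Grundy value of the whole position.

Stack A is a plain Nim stack of size 4, so its Grundy value is 4.
Stack B is a plain Nim stack of size 7, so its Grundy value is 7.
By the Sprague-Grundy theorem, the Grundy value of a sum of independent games is the XOR of the component values.
Combined value = 4 ⊕ 7 = 3.

3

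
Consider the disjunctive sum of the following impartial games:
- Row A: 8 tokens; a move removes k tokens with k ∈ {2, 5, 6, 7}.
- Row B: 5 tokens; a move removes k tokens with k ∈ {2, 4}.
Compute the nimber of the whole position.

Grundy values for row A (subtraction set {2, 5, 6, 7}):
k:     0  1  2  3  4  5  6  7  8
g(k):  0  0  1  1  0  2  1  3  2
So g(8) = 2.
For row B, compute g(0), g(1), … with moves {2, 4}:
k:     0  1  2  3  4  5
g(k):  0  0  1  1  2  2
So g(5) = 2.
By the Sprague-Grundy theorem, the Grundy value of a sum of independent games is the XOR of the component values.
Combined value = 2 XOR 2 = 0.

0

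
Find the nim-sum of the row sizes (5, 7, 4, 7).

1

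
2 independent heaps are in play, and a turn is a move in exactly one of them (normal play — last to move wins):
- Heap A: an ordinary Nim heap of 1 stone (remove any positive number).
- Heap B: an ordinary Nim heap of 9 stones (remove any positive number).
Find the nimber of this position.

8

Heap A is a plain Nim heap of size 1, so its Grundy value is 1.
Heap B is a plain Nim heap of size 9, so its Grundy value is 9.
The value of a disjunctive sum is the nim-sum of the parts.
Combined value = 1 XOR 9 = 8.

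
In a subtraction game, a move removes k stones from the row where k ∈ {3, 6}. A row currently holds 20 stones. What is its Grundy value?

0

Grundy values for subtraction set {3, 6}:
k:     0  1  2  3  4  5  6  7  8  9 10 11 12 13 14 15 16 17 18 19 20
g(k):  0  0  0  1  1  1  2  2  2  0  0  0  1  1  1  2  2  2  0  0  0
So g(20) = 0.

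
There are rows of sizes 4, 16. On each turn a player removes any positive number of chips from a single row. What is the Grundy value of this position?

20

In binary:
  00100  (4)
  10000  (16)
  -----
  10100  (20)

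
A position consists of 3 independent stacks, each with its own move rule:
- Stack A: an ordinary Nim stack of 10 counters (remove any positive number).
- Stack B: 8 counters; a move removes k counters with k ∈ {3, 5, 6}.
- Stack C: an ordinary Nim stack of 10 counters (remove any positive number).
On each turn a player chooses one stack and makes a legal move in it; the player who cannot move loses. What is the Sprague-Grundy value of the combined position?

2

Stack A is a plain Nim stack of size 10, so its Grundy value is 10.
Grundy values for stack B (subtraction set {3, 5, 6}):
g(0) = mex{} = 0
g(1) = mex{} = 0
g(2) = mex{} = 0
g(3) = mex{0} = 1
g(4) = mex{0} = 1
g(5) = mex{0} = 1
g(6) = mex{0,1} = 2
g(7) = mex{0,1} = 2
g(8) = mex{0,1} = 2
So g(8) = 2.
Stack C is a plain Nim stack of size 10, so its Grundy value is 10.
The value of a disjunctive sum is the nim-sum of the parts.
Combined value = 10 XOR 2 XOR 10 = 2.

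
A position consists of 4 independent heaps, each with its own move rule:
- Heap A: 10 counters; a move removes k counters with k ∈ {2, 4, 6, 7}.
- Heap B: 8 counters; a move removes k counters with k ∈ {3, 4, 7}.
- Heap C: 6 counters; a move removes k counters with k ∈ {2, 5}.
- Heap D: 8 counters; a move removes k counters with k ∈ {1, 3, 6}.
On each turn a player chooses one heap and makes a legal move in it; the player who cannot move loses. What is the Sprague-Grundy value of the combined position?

For heap A, compute g(0), g(1), … with moves {2, 4, 6, 7}:
k:     0  1  2  3  4  5  6  7  8  9 10
g(k):  0  0  1  1  2  2  3  3  4  0  0
So g(10) = 0.
For heap B, compute g(0), g(1), … with moves {3, 4, 7}:
k:     0  1  2  3  4  5  6  7  8
g(k):  0  0  0  1  1  1  2  2  2
So g(8) = 2.
Grundy values for heap C (subtraction set {2, 5}):
k:     0  1  2  3  4  5  6
g(k):  0  0  1  1  0  2  1
So g(6) = 1.
Build the Grundy sequence for heap D with g(k) = mex{g(k−s) : s ∈ {1, 3, 6}, s ≤ k}:
g(0) = mex{} = 0
g(1) = mex{0} = 1
g(2) = mex{1} = 0
g(3) = mex{0} = 1
g(4) = mex{1} = 0
g(5) = mex{0} = 1
g(6) = mex{0,1} = 2
g(7) = mex{0,1,2} = 3
g(8) = mex{0,1,3} = 2
So g(8) = 2.
The value of a disjunctive sum is the nim-sum of the parts.
Combined value = 0 XOR 2 XOR 1 XOR 2 = 1.

1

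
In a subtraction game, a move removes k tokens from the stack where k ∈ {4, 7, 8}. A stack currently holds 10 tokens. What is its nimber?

Build the Grundy sequence with g(k) = mex{g(k−s) : s ∈ {4, 7, 8}, s ≤ k}:
g(0) = mex{} = 0
g(1) = mex{} = 0
g(2) = mex{} = 0
g(3) = mex{} = 0
g(4) = mex{0} = 1
g(5) = mex{0} = 1
g(6) = mex{0} = 1
g(7) = mex{0} = 1
g(8) = mex{0,1} = 2
g(9) = mex{0,1} = 2
g(10) = mex{0,1} = 2
So g(10) = 2.

2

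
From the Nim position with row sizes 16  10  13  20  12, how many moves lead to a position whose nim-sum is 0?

3

Nim-sum: 16 ^ 10 ^ 13 ^ 20 ^ 12 = 15.
The overall nim-sum is X = 15. A row of size p has a winning move iff p XOR X < p (reduce it to p XOR X).
  16: 16 XOR 15 = 31 ≥ 16 — no move.
  10: 10 XOR 15 = 5 < 10 — winning move (to 5).
  13: 13 XOR 15 = 2 < 13 — winning move (to 2).
  20: 20 XOR 15 = 27 ≥ 20 — no move.
  12: 12 XOR 15 = 3 < 12 — winning move (to 3).
That gives 3 winning moves.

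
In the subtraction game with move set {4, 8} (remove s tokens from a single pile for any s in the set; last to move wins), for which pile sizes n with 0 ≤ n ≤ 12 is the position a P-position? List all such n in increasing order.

0, 1, 2, 3, 12

Build the Grundy sequence with g(k) = mex{g(k−s) : s ∈ {4, 8}, s ≤ k}:
g(0) = mex{} = 0
g(1) = mex{} = 0
g(2) = mex{} = 0
g(3) = mex{} = 0
g(4) = mex{0} = 1
g(5) = mex{0} = 1
g(6) = mex{0} = 1
g(7) = mex{0} = 1
g(8) = mex{0,1} = 2
g(9) = mex{0,1} = 2
g(10) = mex{0,1} = 2
g(11) = mex{0,1} = 2
g(12) = mex{1,2} = 0
The P-positions (g = 0) in 0..12 are 0, 1, 2, 3, 12.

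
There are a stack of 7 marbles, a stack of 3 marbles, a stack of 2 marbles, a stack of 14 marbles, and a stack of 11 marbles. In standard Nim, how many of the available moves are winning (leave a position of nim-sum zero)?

5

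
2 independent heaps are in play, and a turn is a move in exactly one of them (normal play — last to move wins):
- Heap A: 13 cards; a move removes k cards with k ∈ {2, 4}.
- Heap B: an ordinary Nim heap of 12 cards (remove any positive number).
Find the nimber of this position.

For heap A, compute g(0), g(1), … with moves {2, 4}:
k:     0  1  2  3  4  5  6  7  8  9 10 11 12 13
g(k):  0  0  1  1  2  2  0  0  1  1  2  2  0  0
So g(13) = 0.
Heap B is a plain Nim heap of size 12, so its Grundy value is 12.
By the Sprague-Grundy theorem, the Grundy value of a sum of independent games is the XOR of the component values.
Combined value = 0 ⊕ 12 = 12.

12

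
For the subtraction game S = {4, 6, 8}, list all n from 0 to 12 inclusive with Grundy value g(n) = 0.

Build the Grundy sequence with g(k) = mex{g(k−s) : s ∈ {4, 6, 8}, s ≤ k}:
k:     0  1  2  3  4  5  6  7  8  9 10 11 12
g(k):  0  0  0  0  1  1  1  1  2  2  2  2  0
The P-positions (g = 0) in 0..12 are 0, 1, 2, 3, 12.

0, 1, 2, 3, 12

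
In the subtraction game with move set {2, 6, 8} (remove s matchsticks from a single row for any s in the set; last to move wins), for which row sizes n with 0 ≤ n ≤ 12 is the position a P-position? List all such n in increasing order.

0, 1, 4, 5

Compute g(0), g(1), … for moves {2, 6, 8}:
g(0) = mex{} = 0
g(1) = mex{} = 0
g(2) = mex{0} = 1
g(3) = mex{0} = 1
g(4) = mex{1} = 0
g(5) = mex{1} = 0
g(6) = mex{0} = 1
g(7) = mex{0} = 1
g(8) = mex{0,1} = 2
g(9) = mex{0,1} = 2
g(10) = mex{0,1,2} = 3
g(11) = mex{0,1,2} = 3
g(12) = mex{0,1,3} = 2
The P-positions (g = 0) in 0..12 are 0, 1, 4, 5.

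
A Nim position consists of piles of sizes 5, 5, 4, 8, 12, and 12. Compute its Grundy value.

Compute the nim-sum pairwise:
5 ⊕ 5 = 0
0 ⊕ 4 = 4
4 ⊕ 8 = 12
12 ⊕ 12 = 0
0 ⊕ 12 = 12

12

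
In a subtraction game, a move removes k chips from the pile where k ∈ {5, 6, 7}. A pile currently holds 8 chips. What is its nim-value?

Grundy values for subtraction set {5, 6, 7}:
k:     0  1  2  3  4  5  6  7  8
g(k):  0  0  0  0  0  1  1  1  1
So g(8) = 1.

1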